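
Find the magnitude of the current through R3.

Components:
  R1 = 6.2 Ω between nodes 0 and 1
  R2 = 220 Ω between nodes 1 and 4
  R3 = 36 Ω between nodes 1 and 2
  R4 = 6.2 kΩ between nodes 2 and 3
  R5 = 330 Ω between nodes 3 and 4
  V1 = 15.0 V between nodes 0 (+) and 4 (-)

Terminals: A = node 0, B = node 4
Nodal analysis, taking node 4 as the 0 V reference.
Source V1 fixes V_0 = 15 V.
KCL at each unknown node (sum of currents leaving = 0; resistances in Ω):
  Node 1: (V_1 - 15)/6.2 + (V_1 - 0)/220 + (V_1 - V_2)/36 = 0
  Node 2: (V_2 - V_1)/36 + (V_2 - V_3)/6200 = 0
  Node 3: (V_3 - V_2)/6200 + (V_3 - 0)/330 = 0
Collecting terms (coefficients in siemens):
  0.1936·V_1 - 0.02778·V_2 = 2.419
  0.02794·V_2 - 0.02778·V_1 - 0.0001613·V_3 = 0
  0.003192·V_3 - 0.0001613·V_2 = 0
Solving these 3 simultaneous equations (Gaussian elimination) gives:
  V_1 = 14.58 V, V_2 = 14.5 V, V_3 = 0.7325 V
I_R3 = (V_1 - V_2)/R3 = (14.58 - 14.5)/36 = 0.00222 A
|I_R3| = 0.00222 A

Final answer: |I_R3| = 0.00222 A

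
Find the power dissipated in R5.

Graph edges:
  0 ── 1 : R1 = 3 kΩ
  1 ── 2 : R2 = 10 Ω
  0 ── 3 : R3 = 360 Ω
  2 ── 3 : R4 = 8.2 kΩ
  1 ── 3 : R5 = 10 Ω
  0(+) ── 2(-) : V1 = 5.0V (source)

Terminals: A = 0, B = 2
Nodal analysis, taking node 2 as the 0 V reference.
Source V1 fixes V_0 = 5 V.
KCL at each unknown node (sum of currents leaving = 0; resistances in Ω):
  Node 1: (V_1 - 5)/3000 + (V_1 - 0)/10 + (V_1 - V_3)/10 = 0
  Node 3: (V_3 - 5)/360 + (V_3 - 0)/8200 + (V_3 - V_1)/10 = 0
Collecting terms (coefficients in siemens):
  0.2003·V_1 - 0.1·V_3 = 0.001667
  0.1029·V_3 - 0.1·V_1 = 0.01389
Determinant D = (0.2003)(0.1029) - (-0.1)(-0.1) = 0.01061
V_1 = [(0.001667)(0.1029) - (-0.1)(0.01389)]/D = 0.147 V
V_3 = [(0.2003)(0.01389) - (0.001667)(-0.1)]/D = 0.2778 V
I_R5 = (V_1 - V_3)/R5 = (0.147 - 0.2778)/10 = -0.01308 A
P_R5 = I_R5² × R5 = (-0.01308)² × 10 = 0.001712 W

Final answer: 0.001712 W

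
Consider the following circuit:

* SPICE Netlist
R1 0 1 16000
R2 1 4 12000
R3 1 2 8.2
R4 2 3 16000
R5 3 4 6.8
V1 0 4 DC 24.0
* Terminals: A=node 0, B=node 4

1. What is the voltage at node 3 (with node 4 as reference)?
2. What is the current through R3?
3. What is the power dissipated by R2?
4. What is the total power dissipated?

Nodal analysis, taking node 4 as the 0 V reference.
Source V1 fixes V_0 = 24 V.
KCL at each unknown node (sum of currents leaving = 0; resistances in Ω):
  Node 1: (V_1 - 24)/16000 + (V_1 - 0)/12000 + (V_1 - V_2)/8.2 = 0
  Node 2: (V_2 - V_1)/8.2 + (V_2 - V_3)/16000 = 0
  Node 3: (V_3 - V_2)/16000 + (V_3 - 0)/6.8 = 0
Collecting terms (coefficients in siemens):
  0.1221·V_1 - 0.122·V_2 = 0.0015
  0.122·V_2 - 0.122·V_1 - 0.0000625·V_3 = 0
  0.1471·V_3 - 0.0000625·V_2 = 0
Solving these 3 simultaneous equations (Gaussian elimination) gives:
  V_1 = 7.202 V, V_2 = 7.198 V, V_3 = 0.003058 V
Part 1:
  Read off the nodal solution: V_3 = 0.003058 V
Part 2:
  I_R3 = (V_1 - V_2)/R3 = (7.202 - 7.198)/8.2 = 0.0004497 A
  Magnitude: I_R3 = 0.0004497 A
Part 3:
  I_R2 = (V_1 - V_4)/R2 = (7.202 - 0)/12000 = 0.0006002 A
  P_R2 = I_R2² × R2 = (0.0006002)² × 12000 = 0.004322 W
Part 4:
  Power in each resistor, P = (ΔV)²/R:
    P_R1 = (24 - 7.202)²/16000 = 0.01764 W
    P_R2 = (7.202 - 0)²/12000 = 0.004322 W
    P_R3 = (7.202 - 7.198)²/8.2 = 0.000001658 W
    P_R4 = (7.198 - 0.003058)²/16000 = 0.003236 W
    P_R5 = (0.003058 - 0)²/6.8 = 0.000001375 W
  P_total = P_R1 + P_R2 + P_R3 + P_R4 + P_R5 = 0.0252 W

Final answers:
1. V_3 = 0.003058 V
2. I_R3 = 0.0004497 A
3. P_R2 = 0.004322 W
4. P_total = 0.0252 W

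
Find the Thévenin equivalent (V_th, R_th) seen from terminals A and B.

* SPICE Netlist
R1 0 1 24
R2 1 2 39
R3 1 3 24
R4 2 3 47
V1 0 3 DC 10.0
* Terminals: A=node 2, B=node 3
Step 1 — V_th is the open-circuit voltage V_A - V_B (nothing connected across the terminals).
Nodal analysis, taking node 3 as the 0 V reference.
Source V1 fixes V_0 = 10 V.
KCL at each unknown node (sum of currents leaving = 0; resistances in Ω):
  Node 1: (V_1 - 10)/24 + (V_1 - V_2)/39 + (V_1 - 0)/24 = 0
  Node 2: (V_2 - V_1)/39 + (V_2 - 0)/47 = 0
Collecting terms (coefficients in siemens):
  0.109·V_1 - 0.02564·V_2 = 0.4167
  0.04692·V_2 - 0.02564·V_1 = 0
Determinant D = (0.109)(0.04692) - (-0.02564)(-0.02564) = 0.004455
V_1 = [(0.4167)(0.04692) - (-0.02564)(0)]/D = 4.388 V
V_2 = [(0.109)(0) - (0.4167)(-0.02564)]/D = 2.398 V
V_th = V_2 - V_3 = 2.398 - 0 = 2.398 V
Step 2 — R_th: zero the source — replace V1 by a short circuit (node 3 merges into node 0) — and find the resistance seen between A (node 2) and B (node 0).
Reduce the network between node 2 (A) and node 0 (B) by series/parallel combination:
  Rp1 = R1 ‖ R3 (parallel, both between nodes 0 and 1) = 1/(1/24 + 1/24) = 12 Ω
  Rs1 = R2 + Rp1 (series, joined only at node 1) = 39 + 12 = 51 Ω
  Rp2 = R4 ‖ Rs1 (parallel, both between nodes 0 and 2) = 1/(1/47 + 1/51) = 24.46 Ω
R_th = 24.46 Ω

Final answer: V_th = 2.398 V, R_th = 24.46 Ω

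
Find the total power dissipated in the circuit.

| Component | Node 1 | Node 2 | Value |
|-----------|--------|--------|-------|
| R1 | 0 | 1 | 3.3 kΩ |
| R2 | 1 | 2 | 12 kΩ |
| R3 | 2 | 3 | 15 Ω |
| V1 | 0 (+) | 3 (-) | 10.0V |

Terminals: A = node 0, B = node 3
Nodal analysis, taking node 3 as the 0 V reference.
Source V1 fixes V_0 = 10 V.
KCL at each unknown node (sum of currents leaving = 0; resistances in Ω):
  Node 1: (V_1 - 10)/3300 + (V_1 - V_2)/12000 = 0
  Node 2: (V_2 - V_1)/12000 + (V_2 - 0)/15 = 0
Collecting terms (coefficients in siemens):
  0.0003864·V_1 - 0.00008333·V_2 = 0.00303
  0.06675·V_2 - 0.00008333·V_1 = 0
Determinant D = (0.0003864)(0.06675) - (-0.00008333)(-0.00008333) = 0.00002578
V_1 = [(0.00303)(0.06675) - (-0.00008333)(0)]/D = 7.845 V
V_2 = [(0.0003864)(0) - (0.00303)(-0.00008333)]/D = 0.009794 V
Power in each resistor, P = (ΔV)²/R:
  P_R1 = (10 - 7.845)²/3300 = 0.001407 W
  P_R2 = (7.845 - 0.009794)²/12000 = 0.005116 W
  P_R3 = (0.009794 - 0)²/15 = 0.000006395 W
P_total = P_R1 + P_R2 + P_R3 = 0.00653 W

Final answer: 0.00653 W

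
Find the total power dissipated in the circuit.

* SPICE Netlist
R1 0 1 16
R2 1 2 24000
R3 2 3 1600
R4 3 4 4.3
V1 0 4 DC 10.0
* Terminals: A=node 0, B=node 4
Nodal analysis, taking node 4 as the 0 V reference.
Source V1 fixes V_0 = 10 V.
KCL at each unknown node (sum of currents leaving = 0; resistances in Ω):
  Node 1: (V_1 - 10)/16 + (V_1 - V_2)/24000 = 0
  Node 2: (V_2 - V_1)/24000 + (V_2 - V_3)/1600 = 0
  Node 3: (V_3 - V_2)/1600 + (V_3 - 0)/4.3 = 0
Collecting terms (coefficients in siemens):
  0.06254·V_1 - 0.00004167·V_2 = 0.625
  0.0006667·V_2 - 0.00004167·V_1 - 0.000625·V_3 = 0
  0.2332·V_3 - 0.000625·V_2 = 0
Solving these 3 simultaneous equations (Gaussian elimination) gives:
  V_1 = 9.994 V, V_2 = 0.6262 V, V_3 = 0.001678 V
Power in each resistor, P = (ΔV)²/R:
  P_R1 = (10 - 9.994)²/16 = 0.000002438 W
  P_R2 = (9.994 - 0.6262)²/24000 = 0.003656 W
  P_R3 = (0.6262 - 0.001678)²/1600 = 0.0002438 W
  P_R4 = (0.001678 - 0)²/4.3 = 0.0000006551 W
P_total = P_R1 + P_R2 + P_R3 + P_R4 = 0.003903 W

Final answer: 0.003903 W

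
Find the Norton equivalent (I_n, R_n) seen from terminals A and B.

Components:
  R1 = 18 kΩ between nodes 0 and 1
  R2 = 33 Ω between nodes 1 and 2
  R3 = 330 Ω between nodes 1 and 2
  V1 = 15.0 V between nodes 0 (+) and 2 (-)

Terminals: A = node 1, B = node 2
Find the Thévenin equivalent first; then I_n = V_th/R_th and R_n = R_th.
Step 1 — V_th is the open-circuit voltage V_A - V_B (nothing connected across the terminals).
Nodal analysis, taking node 2 as the 0 V reference.
Source V1 fixes V_0 = 15 V.
KCL at each unknown node (sum of currents leaving = 0; resistances in Ω):
  Node 1: (V_1 - 15)/18000 + (V_1 - 0)/33 + (V_1 - 0)/330 = 0
Collecting terms: 0.03339 × V_1 = 0.0008333  =>  V_1 = 0.02496 V
V_th = V_1 - V_2 = 0.02496 - 0 = 0.02496 V
Step 2 — R_th: zero the source — replace V1 by a short circuit (node 2 merges into node 0) — and find the resistance seen between A (node 1) and B (node 0).
Reduce the network between node 1 (A) and node 0 (B) by series/parallel combination:
  Rp1 = R1 ‖ R2 ‖ R3 (parallel, all between nodes 0 and 1) = 1/(1/18000 + 1/33 + 1/330) = 29.95 Ω
R_th = 29.95 Ω
I_n = V_th/R_th = 0.02496/29.95 = 0.0008333 A, and R_n = R_th = 29.95 Ω

Final answer: I_n = 0.0008333 A, R_n = 29.95 Ω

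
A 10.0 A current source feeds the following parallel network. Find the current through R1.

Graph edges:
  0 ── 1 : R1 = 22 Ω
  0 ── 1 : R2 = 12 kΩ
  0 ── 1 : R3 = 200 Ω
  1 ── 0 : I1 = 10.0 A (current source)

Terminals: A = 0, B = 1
All resistors sit directly between nodes 0 and 1, so they are in parallel and share one voltage V; the full source current 10 A splits among them.
1/R_par = 1/22 + 1/12000 + 1/200 = 0.05054 S  =>  R_par = 19.79 Ω
V = I × R_par = 10 × 19.79 = 197.9 V
I_R1 = V/R1 = 197.9/22 = 8.994 A

Final answer: 8.994 A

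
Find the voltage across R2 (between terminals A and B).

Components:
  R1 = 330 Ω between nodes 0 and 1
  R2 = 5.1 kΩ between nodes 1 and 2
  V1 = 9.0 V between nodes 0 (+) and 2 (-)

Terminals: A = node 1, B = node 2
R1 and R2 are in series across V1 (node 0 → node 1 → node 2), and the output A–B is taken across R2, so this is a voltage divider.
Series current: I = V1/(R1 + R2) = 9/(330 + 5100) = 9/5430 = 0.001657 A
V_R2 = I × R2 = V1 × R2/(R1 + R2) = 9 × 5100/5430 = 8.453 V

Final answer: 8.453 V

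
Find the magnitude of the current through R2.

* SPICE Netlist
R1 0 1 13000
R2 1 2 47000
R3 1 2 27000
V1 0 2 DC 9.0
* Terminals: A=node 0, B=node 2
Nodal analysis, taking node 2 as the 0 V reference.
Source V1 fixes V_0 = 9 V.
KCL at each unknown node (sum of currents leaving = 0; resistances in Ω):
  Node 1: (V_1 - 9)/13000 + (V_1 - 0)/47000 + (V_1 - 0)/27000 = 0
Collecting terms: 0.0001352 × V_1 = 0.0006923  =>  V_1 = 5.119 V
I_R2 = (V_1 - V_2)/R2 = (5.119 - 0)/47000 = 0.0001089 A
|I_R2| = 0.0001089 A

Final answer: |I_R2| = 0.0001089 A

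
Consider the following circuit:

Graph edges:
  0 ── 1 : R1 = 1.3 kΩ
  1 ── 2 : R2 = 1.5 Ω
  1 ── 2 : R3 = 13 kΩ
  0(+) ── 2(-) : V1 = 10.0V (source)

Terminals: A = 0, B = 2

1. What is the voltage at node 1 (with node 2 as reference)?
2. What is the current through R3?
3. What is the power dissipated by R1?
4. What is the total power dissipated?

Nodal analysis, taking node 2 as the 0 V reference.
Source V1 fixes V_0 = 10 V.
KCL at each unknown node (sum of currents leaving = 0; resistances in Ω):
  Node 1: (V_1 - 10)/1300 + (V_1 - 0)/1.5 + (V_1 - 0)/13000 = 0
Collecting terms: 0.6675 × V_1 = 0.007692  =>  V_1 = 0.01152 V
Part 1:
  Read off the nodal solution: V_1 = 0.01152 V
Part 2:
  I_R3 = (V_1 - V_2)/R3 = (0.01152 - 0)/13000 = 0.0000008864 A
  Magnitude: I_R3 = 0.0000008864 A
Part 3:
  I_R1 = (V_0 - V_1)/R1 = (10 - 0.01152)/1300 = 0.007683 A
  P_R1 = I_R1² × R1 = (0.007683)² × 1300 = 0.07675 W
Part 4:
  Power in each resistor, P = (ΔV)²/R:
    P_R1 = (10 - 0.01152)²/1300 = 0.07675 W
    P_R2 = (0.01152 - 0)²/1.5 = 0.00008853 W
    P_R3 = (0.01152 - 0)²/13000 = 0.00000001022 W
  P_total = P_R1 + P_R2 + P_R3 = 0.07683 W

Final answers:
1. V_1 = 0.01152 V
2. I_R3 = 8.864e-07 A
3. P_R1 = 0.07675 W
4. P_total = 0.07683 W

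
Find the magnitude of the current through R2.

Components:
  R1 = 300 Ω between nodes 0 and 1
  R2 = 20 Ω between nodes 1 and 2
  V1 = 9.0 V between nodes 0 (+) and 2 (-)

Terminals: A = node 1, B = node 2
Nodal analysis, taking node 2 as the 0 V reference.
Source V1 fixes V_0 = 9 V.
KCL at each unknown node (sum of currents leaving = 0; resistances in Ω):
  Node 1: (V_1 - 9)/300 + (V_1 - 0)/20 = 0
Collecting terms: 0.05333 × V_1 = 0.03  =>  V_1 = 0.5625 V
I_R2 = (V_1 - V_2)/R2 = (0.5625 - 0)/20 = 0.02813 A
|I_R2| = 0.02813 A

Final answer: |I_R2| = 0.02813 A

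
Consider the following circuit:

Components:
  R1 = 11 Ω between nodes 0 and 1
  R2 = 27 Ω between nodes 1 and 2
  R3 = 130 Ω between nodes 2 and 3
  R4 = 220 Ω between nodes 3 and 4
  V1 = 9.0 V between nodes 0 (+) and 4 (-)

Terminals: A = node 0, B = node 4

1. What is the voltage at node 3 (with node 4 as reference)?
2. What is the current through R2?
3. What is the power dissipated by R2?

Nodal analysis, taking node 4 as the 0 V reference.
Source V1 fixes V_0 = 9 V.
KCL at each unknown node (sum of currents leaving = 0; resistances in Ω):
  Node 1: (V_1 - 9)/11 + (V_1 - V_2)/27 = 0
  Node 2: (V_2 - V_1)/27 + (V_2 - V_3)/130 = 0
  Node 3: (V_3 - V_2)/130 + (V_3 - 0)/220 = 0
Collecting terms (coefficients in siemens):
  0.1279·V_1 - 0.03704·V_2 = 0.8182
  0.04473·V_2 - 0.03704·V_1 - 0.007692·V_3 = 0
  0.01224·V_3 - 0.007692·V_2 = 0
Solving these 3 simultaneous equations (Gaussian elimination) gives:
  V_1 = 8.745 V, V_2 = 8.119 V, V_3 = 5.103 V
Part 1:
  Read off the nodal solution: V_3 = 5.103 V
Part 2:
  I_R2 = (V_1 - V_2)/R2 = (8.745 - 8.119)/27 = 0.0232 A
  Magnitude: I_R2 = 0.0232 A
Part 3:
  I_R2 = (V_1 - V_2)/R2 = (8.745 - 8.119)/27 = 0.0232 A
  P_R2 = I_R2² × R2 = (0.0232)² × 27 = 0.01453 W

Final answers:
1. V_3 = 5.103 V
2. I_R2 = 0.0232 A
3. P_R2 = 0.01453 W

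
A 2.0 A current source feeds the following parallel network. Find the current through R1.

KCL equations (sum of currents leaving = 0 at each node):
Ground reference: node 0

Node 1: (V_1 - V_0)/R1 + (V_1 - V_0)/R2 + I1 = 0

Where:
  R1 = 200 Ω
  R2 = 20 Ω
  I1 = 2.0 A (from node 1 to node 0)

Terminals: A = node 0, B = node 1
All resistors sit directly between nodes 0 and 1, so they are in parallel and share one voltage V; the full source current 2 A splits among them.
1/R_par = 1/200 + 1/20 = 0.055 S  =>  R_par = 18.18 Ω
V = I × R_par = 2 × 18.18 = 36.36 V
I_R1 = V/R1 = 36.36/200 = 0.1818 A

Final answer: 0.1818 A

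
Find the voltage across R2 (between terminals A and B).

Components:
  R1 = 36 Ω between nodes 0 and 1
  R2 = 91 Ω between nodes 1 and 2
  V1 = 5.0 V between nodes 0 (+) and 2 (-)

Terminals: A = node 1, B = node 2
R1 and R2 are in series across V1 (node 0 → node 1 → node 2), and the output A–B is taken across R2, so this is a voltage divider.
Series current: I = V1/(R1 + R2) = 5/(36 + 91) = 5/127 = 0.03937 A
V_R2 = I × R2 = V1 × R2/(R1 + R2) = 5 × 91/127 = 3.583 V

Final answer: 3.583 V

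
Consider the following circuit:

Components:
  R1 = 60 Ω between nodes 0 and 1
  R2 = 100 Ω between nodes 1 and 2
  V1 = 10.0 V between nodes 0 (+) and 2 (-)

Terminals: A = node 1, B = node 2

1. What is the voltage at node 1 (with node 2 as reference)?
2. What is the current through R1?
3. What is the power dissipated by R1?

Nodal analysis, taking node 2 as the 0 V reference.
Source V1 fixes V_0 = 10 V.
KCL at each unknown node (sum of currents leaving = 0; resistances in Ω):
  Node 1: (V_1 - 10)/60 + (V_1 - 0)/100 = 0
Collecting terms: 0.02667 × V_1 = 0.1667  =>  V_1 = 6.25 V
Part 1:
  Read off the nodal solution: V_1 = 6.25 V
Part 2:
  I_R1 = (V_0 - V_1)/R1 = (10 - 6.25)/60 = 0.0625 A
  Magnitude: I_R1 = 0.0625 A
Part 3:
  I_R1 = (V_0 - V_1)/R1 = (10 - 6.25)/60 = 0.0625 A
  P_R1 = I_R1² × R1 = (0.0625)² × 60 = 0.2344 W

Final answers:
1. V_1 = 6.25 V
2. I_R1 = 0.0625 A
3. P_R1 = 0.2344 W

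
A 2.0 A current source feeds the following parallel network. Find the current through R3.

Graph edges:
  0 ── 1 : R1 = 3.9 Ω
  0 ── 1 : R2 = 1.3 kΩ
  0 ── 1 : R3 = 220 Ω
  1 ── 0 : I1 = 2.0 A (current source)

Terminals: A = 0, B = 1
All resistors sit directly between nodes 0 and 1, so they are in parallel and share one voltage V; the full source current 2 A splits among them.
1/R_par = 1/3.9 + 1/1300 + 1/220 = 0.2617 S  =>  R_par = 3.821 Ω
V = I × R_par = 2 × 3.821 = 7.642 V
I_R3 = V/R3 = 7.642/220 = 0.03473 A

Final answer: 0.03473 A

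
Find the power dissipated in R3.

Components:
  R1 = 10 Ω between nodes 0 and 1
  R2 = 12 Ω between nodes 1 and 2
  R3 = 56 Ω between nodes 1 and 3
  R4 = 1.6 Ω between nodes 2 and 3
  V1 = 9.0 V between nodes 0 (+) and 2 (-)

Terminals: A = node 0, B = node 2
Nodal analysis, taking node 2 as the 0 V reference.
Source V1 fixes V_0 = 9 V.
KCL at each unknown node (sum of currents leaving = 0; resistances in Ω):
  Node 1: (V_1 - 9)/10 + (V_1 - 0)/12 + (V_1 - V_3)/56 = 0
  Node 3: (V_3 - V_1)/56 + (V_3 - 0)/1.6 = 0
Collecting terms (coefficients in siemens):
  0.2012·V_1 - 0.01786·V_3 = 0.9
  0.6429·V_3 - 0.01786·V_1 = 0
Determinant D = (0.2012)(0.6429) - (-0.01786)(-0.01786) = 0.129
V_1 = [(0.9)(0.6429) - (-0.01786)(0)]/D = 4.484 V
V_3 = [(0.2012)(0) - (0.9)(-0.01786)]/D = 0.1246 V
I_R3 = (V_1 - V_3)/R3 = (4.484 - 0.1246)/56 = 0.07785 A
P_R3 = I_R3² × R3 = (0.07785)² × 56 = 0.3394 W

Final answer: 0.3394 W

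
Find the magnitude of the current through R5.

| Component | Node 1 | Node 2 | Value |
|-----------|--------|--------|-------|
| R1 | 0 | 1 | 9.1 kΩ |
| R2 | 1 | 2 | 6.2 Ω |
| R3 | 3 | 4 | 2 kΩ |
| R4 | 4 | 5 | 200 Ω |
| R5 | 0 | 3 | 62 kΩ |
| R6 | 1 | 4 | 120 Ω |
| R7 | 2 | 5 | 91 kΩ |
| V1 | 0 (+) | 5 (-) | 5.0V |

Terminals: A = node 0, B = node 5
Nodal analysis, taking node 5 as the 0 V reference.
Source V1 fixes V_0 = 5 V.
KCL at each unknown node (sum of currents leaving = 0; resistances in Ω):
  Node 1: (V_1 - 5)/9100 + (V_1 - V_2)/6.2 + (V_1 - V_4)/120 = 0
  Node 2: (V_2 - V_1)/6.2 + (V_2 - 0)/91000 = 0
  Node 3: (V_3 - V_4)/2000 + (V_3 - 5)/62000 = 0
  Node 4: (V_4 - V_3)/2000 + (V_4 - 0)/200 + (V_4 - V_1)/120 = 0
Collecting terms (coefficients in siemens):
  0.1697·V_1 - 0.1613·V_2 - 0.008333·V_4 = 0.0005495
  0.1613·V_2 - 0.1613·V_1 = 0
  0.0005161·V_3 - 0.0005·V_4 = 0.00008065
  0.01383·V_4 - 0.008333·V_1 - 0.0005·V_3 = 0
Solving these 4 simultaneous equations (Gaussian elimination) gives:
  V_1 = 0.184 V, V_2 = 0.1839 V, V_3 = 0.2732 V, V_4 = 0.1207 V
I_R5 = (V_0 - V_3)/R5 = (5 - 0.2732)/62000 = 0.00007624 A
|I_R5| = 0.00007624 A

Final answer: |I_R5| = 7.624e-05 A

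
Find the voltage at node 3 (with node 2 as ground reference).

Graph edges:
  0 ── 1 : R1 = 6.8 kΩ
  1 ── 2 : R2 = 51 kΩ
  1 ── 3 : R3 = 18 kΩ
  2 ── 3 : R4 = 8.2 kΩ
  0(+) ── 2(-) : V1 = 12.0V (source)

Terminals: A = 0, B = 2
Nodal analysis, taking node 2 as the 0 V reference.
Source V1 fixes V_0 = 12 V.
KCL at each unknown node (sum of currents leaving = 0; resistances in Ω):
  Node 1: (V_1 - 12)/6800 + (V_1 - 0)/51000 + (V_1 - V_3)/18000 = 0
  Node 3: (V_3 - V_1)/18000 + (V_3 - 0)/8200 = 0
Collecting terms (coefficients in siemens):
  0.0002222·V_1 - 0.00005556·V_3 = 0.001765
  0.0001775·V_3 - 0.00005556·V_1 = 0
Determinant D = (0.0002222)(0.0001775) - (-0.00005556)(-0.00005556) = 0.00000003636
V_1 = [(0.001765)(0.0001775) - (-0.00005556)(0)]/D = 8.615 V
V_3 = [(0.0002222)(0) - (0.001765)(-0.00005556)]/D = 2.696 V
The requested potential is V_3 = 2.696 V.

Final answer: V_3 = 2.696 V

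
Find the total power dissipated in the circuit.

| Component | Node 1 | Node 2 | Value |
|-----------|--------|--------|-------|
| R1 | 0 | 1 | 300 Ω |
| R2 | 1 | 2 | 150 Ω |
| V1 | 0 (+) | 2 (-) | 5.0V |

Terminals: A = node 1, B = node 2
Nodal analysis, taking node 2 as the 0 V reference.
Source V1 fixes V_0 = 5 V.
KCL at each unknown node (sum of currents leaving = 0; resistances in Ω):
  Node 1: (V_1 - 5)/300 + (V_1 - 0)/150 = 0
Collecting terms: 0.01 × V_1 = 0.01667  =>  V_1 = 1.667 V
Power in each resistor, P = (ΔV)²/R:
  P_R1 = (5 - 1.667)²/300 = 0.03704 W
  P_R2 = (1.667 - 0)²/150 = 0.01852 W
P_total = P_R1 + P_R2 = 0.05556 W

Final answer: 0.05556 W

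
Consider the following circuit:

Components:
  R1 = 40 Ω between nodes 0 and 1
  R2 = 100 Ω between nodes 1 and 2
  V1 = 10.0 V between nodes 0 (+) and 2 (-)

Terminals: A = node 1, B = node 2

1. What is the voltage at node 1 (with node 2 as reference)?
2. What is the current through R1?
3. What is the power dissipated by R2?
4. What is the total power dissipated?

Nodal analysis, taking node 2 as the 0 V reference.
Source V1 fixes V_0 = 10 V.
KCL at each unknown node (sum of currents leaving = 0; resistances in Ω):
  Node 1: (V_1 - 10)/40 + (V_1 - 0)/100 = 0
Collecting terms: 0.035 × V_1 = 0.25  =>  V_1 = 7.143 V
Part 1:
  Read off the nodal solution: V_1 = 7.143 V
Part 2:
  I_R1 = (V_0 - V_1)/R1 = (10 - 7.143)/40 = 0.07143 A
  Magnitude: I_R1 = 0.07143 A
Part 3:
  I_R2 = (V_1 - V_2)/R2 = (7.143 - 0)/100 = 0.07143 A
  P_R2 = I_R2² × R2 = (0.07143)² × 100 = 0.5102 W
Part 4:
  Power in each resistor, P = (ΔV)²/R:
    P_R1 = (10 - 7.143)²/40 = 0.2041 W
    P_R2 = (7.143 - 0)²/100 = 0.5102 W
  P_total = P_R1 + P_R2 = 0.7143 W

Final answers:
1. V_1 = 7.143 V
2. I_R1 = 0.07143 A
3. P_R2 = 0.5102 W
4. P_total = 0.7143 W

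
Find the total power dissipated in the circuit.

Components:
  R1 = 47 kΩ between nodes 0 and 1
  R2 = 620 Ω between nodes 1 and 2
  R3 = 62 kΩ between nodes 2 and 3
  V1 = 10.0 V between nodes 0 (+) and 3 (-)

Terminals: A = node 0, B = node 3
Nodal analysis, taking node 3 as the 0 V reference.
Source V1 fixes V_0 = 10 V.
KCL at each unknown node (sum of currents leaving = 0; resistances in Ω):
  Node 1: (V_1 - 10)/47000 + (V_1 - V_2)/620 = 0
  Node 2: (V_2 - V_1)/620 + (V_2 - 0)/62000 = 0
Collecting terms (coefficients in siemens):
  0.001634·V_1 - 0.001613·V_2 = 0.0002128
  0.001629·V_2 - 0.001613·V_1 = 0
Determinant D = (0.001634)(0.001629) - (-0.001613)(-0.001613) = 0.00000006067
V_1 = [(0.0002128)(0.001629) - (-0.001613)(0)]/D = 5.712 V
V_2 = [(0.001634)(0) - (0.0002128)(-0.001613)]/D = 5.656 V
Power in each resistor, P = (ΔV)²/R:
  P_R1 = (10 - 5.712)²/47000 = 0.0003911 W
  P_R2 = (5.712 - 5.656)²/620 = 0.00000516 W
  P_R3 = (5.656 - 0)²/62000 = 0.000516 W
P_total = P_R1 + P_R2 + P_R3 = 0.0009122 W

Final answer: 0.0009122 W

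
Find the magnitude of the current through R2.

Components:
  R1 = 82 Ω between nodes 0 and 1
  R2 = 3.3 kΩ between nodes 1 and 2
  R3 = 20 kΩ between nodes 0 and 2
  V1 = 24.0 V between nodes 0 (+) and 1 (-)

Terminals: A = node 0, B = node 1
Nodal analysis, taking node 1 as the 0 V reference.
Source V1 fixes V_0 = 24 V.
KCL at each unknown node (sum of currents leaving = 0; resistances in Ω):
  Node 2: (V_2 - 0)/3300 + (V_2 - 24)/20000 = 0
Collecting terms: 0.000353 × V_2 = 0.0012  =>  V_2 = 3.399 V
I_R2 = (V_1 - V_2)/R2 = (0 - 3.399)/3300 = -0.00103 A
|I_R2| = 0.00103 A

Final answer: |I_R2| = 0.00103 A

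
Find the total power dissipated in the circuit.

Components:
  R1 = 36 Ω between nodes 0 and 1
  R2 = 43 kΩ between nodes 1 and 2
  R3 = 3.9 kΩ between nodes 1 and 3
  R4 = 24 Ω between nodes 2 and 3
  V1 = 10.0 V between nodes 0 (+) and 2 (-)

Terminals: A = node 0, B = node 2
Nodal analysis, taking node 2 as the 0 V reference.
Source V1 fixes V_0 = 10 V.
KCL at each unknown node (sum of currents leaving = 0; resistances in Ω):
  Node 1: (V_1 - 10)/36 + (V_1 - 0)/43000 + (V_1 - V_3)/3900 = 0
  Node 3: (V_3 - V_1)/3900 + (V_3 - 0)/24 = 0
Collecting terms (coefficients in siemens):
  0.02806·V_1 - 0.0002564·V_3 = 0.2778
  0.04192·V_3 - 0.0002564·V_1 = 0
Determinant D = (0.02806)(0.04192) - (-0.0002564)(-0.0002564) = 0.001176
V_1 = [(0.2778)(0.04192) - (-0.0002564)(0)]/D = 9.901 V
V_3 = [(0.02806)(0) - (0.2778)(-0.0002564)]/D = 0.06056 V
Power in each resistor, P = (ΔV)²/R:
  P_R1 = (10 - 9.901)²/36 = 0.0002729 W
  P_R2 = (9.901 - 0)²/43000 = 0.00228 W
  P_R3 = (9.901 - 0.06056)²/3900 = 0.02483 W
  P_R4 = (0 - 0.06056)²/24 = 0.0001528 W
P_total = P_R1 + P_R2 + P_R3 + P_R4 = 0.02753 W

Final answer: 0.02753 W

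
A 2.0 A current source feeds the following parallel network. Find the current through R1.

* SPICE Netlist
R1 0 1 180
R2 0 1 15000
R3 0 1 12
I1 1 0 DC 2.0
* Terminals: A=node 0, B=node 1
All resistors sit directly between nodes 0 and 1, so they are in parallel and share one voltage V; the full source current 2 A splits among them.
1/R_par = 1/180 + 1/15000 + 1/12 = 0.08896 S  =>  R_par = 11.24 Ω
V = I × R_par = 2 × 11.24 = 22.48 V
I_R1 = V/R1 = 22.48/180 = 0.1249 A

Final answer: 0.1249 A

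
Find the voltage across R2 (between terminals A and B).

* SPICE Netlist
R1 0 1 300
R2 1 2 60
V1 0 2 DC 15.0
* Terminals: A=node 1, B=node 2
R1 and R2 are in series across V1 (node 0 → node 1 → node 2), and the output A–B is taken across R2, so this is a voltage divider.
Series current: I = V1/(R1 + R2) = 15/(300 + 60) = 15/360 = 0.04167 A
V_R2 = I × R2 = V1 × R2/(R1 + R2) = 15 × 60/360 = 2.5 V

Final answer: 2.5 V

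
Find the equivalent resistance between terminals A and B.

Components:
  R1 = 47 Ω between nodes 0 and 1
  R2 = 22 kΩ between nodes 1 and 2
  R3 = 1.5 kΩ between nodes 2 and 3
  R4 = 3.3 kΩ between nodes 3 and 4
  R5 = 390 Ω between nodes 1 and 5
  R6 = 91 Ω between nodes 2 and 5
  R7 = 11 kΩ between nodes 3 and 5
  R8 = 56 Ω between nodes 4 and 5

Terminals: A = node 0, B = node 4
The network is not a plain series/parallel combination. Inject a 1 A test current into terminal A (node 0) and return it from terminal B (node 4); then R_eq = V_A / (1 A).
Nodal analysis, taking node 4 as the 0 V reference.
Current source I_test pushes 1 A into node 0 and draws it out of node 4.
KCL at each unknown node (sum of currents leaving = 0; resistances in Ω):
  Node 0: (V_0 - V_1)/47 - 1 = 0
  Node 1: (V_1 - V_0)/47 + (V_1 - V_2)/22000 + (V_1 - V_5)/390 = 0
  Node 2: (V_2 - V_1)/22000 + (V_2 - V_3)/1500 + (V_2 - V_5)/91 = 0
  Node 3: (V_3 - V_2)/1500 + (V_3 - 0)/3300 + (V_3 - V_5)/11000 = 0
  Node 5: (V_5 - V_1)/390 + (V_5 - V_2)/91 + (V_5 - V_3)/11000 + (V_5 - 0)/56 = 0
Collecting terms (coefficients in siemens):
  0.02128·V_0 - 0.02128·V_1 = 1
  0.02389·V_1 - 0.02128·V_0 - 0.00004545·V_2 - 0.002564·V_5 = 0
  0.0117·V_2 - 0.00004545·V_1 - 0.0006667·V_3 - 0.01099·V_5 = 0
  0.001061·V_3 - 0.0006667·V_2 - 0.00009091·V_5 = 0
  0.0315·V_5 - 0.002564·V_1 - 0.01099·V_2 - 0.00009091·V_3 = 0
Solving these 5 simultaneous equations (Gaussian elimination) gives:
  V_0 = 485.5 V, V_1 = 438.5 V, V_2 = 55.93 V, V_3 = 39.9 V
  V_5 = 55.32 V
R_eq = V_0 / 1 A = 485.5 Ω

Final answer: 485.5 Ω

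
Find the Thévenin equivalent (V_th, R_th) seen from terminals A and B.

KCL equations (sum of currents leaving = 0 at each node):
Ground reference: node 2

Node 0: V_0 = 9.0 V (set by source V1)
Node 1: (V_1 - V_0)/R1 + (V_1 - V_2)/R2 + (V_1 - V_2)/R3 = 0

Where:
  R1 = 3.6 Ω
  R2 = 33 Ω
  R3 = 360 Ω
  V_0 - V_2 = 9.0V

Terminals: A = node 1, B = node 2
Step 1 — V_th is the open-circuit voltage V_A - V_B (nothing connected across the terminals).
Nodal analysis, taking node 2 as the 0 V reference.
Source V1 fixes V_0 = 9 V.
KCL at each unknown node (sum of currents leaving = 0; resistances in Ω):
  Node 1: (V_1 - 9)/3.6 + (V_1 - 0)/33 + (V_1 - 0)/360 = 0
Collecting terms: 0.3109 × V_1 = 2.5  =>  V_1 = 8.042 V
V_th = V_1 - V_2 = 8.042 - 0 = 8.042 V
Step 2 — R_th: zero the source — replace V1 by a short circuit (node 2 merges into node 0) — and find the resistance seen between A (node 1) and B (node 0).
Reduce the network between node 1 (A) and node 0 (B) by series/parallel combination:
  Rp1 = R1 ‖ R2 ‖ R3 (parallel, all between nodes 0 and 1) = 1/(1/3.6 + 1/33 + 1/360) = 3.217 Ω
R_th = 3.217 Ω

Final answer: V_th = 8.042 V, R_th = 3.217 Ω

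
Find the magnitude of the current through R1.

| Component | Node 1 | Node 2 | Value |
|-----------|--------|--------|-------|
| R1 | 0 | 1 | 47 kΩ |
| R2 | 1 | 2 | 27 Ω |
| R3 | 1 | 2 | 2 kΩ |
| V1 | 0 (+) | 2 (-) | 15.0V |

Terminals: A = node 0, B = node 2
Nodal analysis, taking node 2 as the 0 V reference.
Source V1 fixes V_0 = 15 V.
KCL at each unknown node (sum of currents leaving = 0; resistances in Ω):
  Node 1: (V_1 - 15)/47000 + (V_1 - 0)/27 + (V_1 - 0)/2000 = 0
Collecting terms: 0.03756 × V_1 = 0.0003191  =>  V_1 = 0.008497 V
I_R1 = (V_0 - V_1)/R1 = (15 - 0.008497)/47000 = 0.000319 A
|I_R1| = 0.000319 A

Final answer: |I_R1| = 0.000319 A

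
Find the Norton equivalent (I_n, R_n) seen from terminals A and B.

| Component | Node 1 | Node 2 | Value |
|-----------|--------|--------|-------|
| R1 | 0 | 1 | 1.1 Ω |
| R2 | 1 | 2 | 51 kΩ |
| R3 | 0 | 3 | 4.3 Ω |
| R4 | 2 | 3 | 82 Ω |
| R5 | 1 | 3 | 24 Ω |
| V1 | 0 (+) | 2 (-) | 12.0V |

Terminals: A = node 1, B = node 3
Find the Thévenin equivalent first; then I_n = V_th/R_th and R_n = R_th.
Step 1 — V_th is the open-circuit voltage V_A - V_B (nothing connected across the terminals).
Nodal analysis, taking node 2 as the 0 V reference.
Source V1 fixes V_0 = 12 V.
KCL at each unknown node (sum of currents leaving = 0; resistances in Ω):
  Node 1: (V_1 - 12)/1.1 + (V_1 - 0)/51000 + (V_1 - V_3)/24 = 0
  Node 3: (V_3 - 12)/4.3 + (V_3 - 0)/82 + (V_3 - V_1)/24 = 0
Collecting terms (coefficients in siemens):
  0.9508·V_1 - 0.04167·V_3 = 10.91
  0.2864·V_3 - 0.04167·V_1 = 2.791
Determinant D = (0.9508)(0.2864) - (-0.04167)(-0.04167) = 0.2706
V_1 = [(10.91)(0.2864) - (-0.04167)(2.791)]/D = 11.98 V
V_3 = [(0.9508)(2.791) - (10.91)(-0.04167)]/D = 11.49 V
V_th = V_1 - V_3 = 11.98 - 11.49 = 0.4915 V
Step 2 — R_th: zero the source — replace V1 by a short circuit (node 2 merges into node 0) — and find the resistance seen between A (node 1) and B (node 3).
Reduce the network between node 1 (A) and node 3 (B) by series/parallel combination:
  Rp1 = R1 ‖ R2 (parallel, both between nodes 0 and 1) = 1/(1/1.1 + 1/51000) = 1.1 Ω
  Rp2 = R3 ‖ R4 (parallel, both between nodes 0 and 3) = 1/(1/4.3 + 1/82) = 4.086 Ω
  Rs1 = Rp1 + Rp2 (series, joined only at node 0) = 1.1 + 4.086 = 5.186 Ω
  Rp3 = R5 ‖ Rs1 (parallel, both between nodes 1 and 3) = 1/(1/24 + 1/5.186) = 4.264 Ω
R_th = 4.264 Ω
I_n = V_th/R_th = 0.4915/4.264 = 0.1153 A, and R_n = R_th = 4.264 Ω

Final answer: I_n = 0.1153 A, R_n = 4.264 Ω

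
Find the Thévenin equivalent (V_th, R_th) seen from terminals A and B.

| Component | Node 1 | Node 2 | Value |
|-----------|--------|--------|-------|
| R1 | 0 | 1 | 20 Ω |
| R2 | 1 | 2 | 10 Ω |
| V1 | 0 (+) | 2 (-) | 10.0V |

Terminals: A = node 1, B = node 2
Step 1 — V_th is the open-circuit voltage V_A - V_B (nothing connected across the terminals).
Nodal analysis, taking node 2 as the 0 V reference.
Source V1 fixes V_0 = 10 V.
KCL at each unknown node (sum of currents leaving = 0; resistances in Ω):
  Node 1: (V_1 - 10)/20 + (V_1 - 0)/10 = 0
Collecting terms: 0.15 × V_1 = 0.5  =>  V_1 = 3.333 V
V_th = V_1 - V_2 = 3.333 - 0 = 3.333 V
Step 2 — R_th: zero the source — replace V1 by a short circuit (node 2 merges into node 0) — and find the resistance seen between A (node 1) and B (node 0).
Reduce the network between node 1 (A) and node 0 (B) by series/parallel combination:
  Rp1 = R1 ‖ R2 (parallel, both between nodes 0 and 1) = 1/(1/20 + 1/10) = 6.667 Ω
R_th = 6.667 Ω

Final answer: V_th = 3.333 V, R_th = 6.667 Ω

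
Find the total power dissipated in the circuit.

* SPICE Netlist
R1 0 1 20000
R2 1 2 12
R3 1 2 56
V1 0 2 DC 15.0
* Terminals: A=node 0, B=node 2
Nodal analysis, taking node 2 as the 0 V reference.
Source V1 fixes V_0 = 15 V.
KCL at each unknown node (sum of currents leaving = 0; resistances in Ω):
  Node 1: (V_1 - 15)/20000 + (V_1 - 0)/12 + (V_1 - 0)/56 = 0
Collecting terms: 0.1012 × V_1 = 0.00075  =>  V_1 = 0.007408 V
Power in each resistor, P = (ΔV)²/R:
  P_R1 = (15 - 0.007408)²/20000 = 0.01124 W
  P_R2 = (0.007408 - 0)²/12 = 0.000004573 W
  P_R3 = (0.007408 - 0)²/56 = 0.00000098 W
P_total = P_R1 + P_R2 + P_R3 = 0.01124 W

Final answer: 0.01124 W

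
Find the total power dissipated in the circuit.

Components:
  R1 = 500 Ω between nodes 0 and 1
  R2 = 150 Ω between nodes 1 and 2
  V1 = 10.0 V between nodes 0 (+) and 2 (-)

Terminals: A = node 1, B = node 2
Nodal analysis, taking node 2 as the 0 V reference.
Source V1 fixes V_0 = 10 V.
KCL at each unknown node (sum of currents leaving = 0; resistances in Ω):
  Node 1: (V_1 - 10)/500 + (V_1 - 0)/150 = 0
Collecting terms: 0.008667 × V_1 = 0.02  =>  V_1 = 2.308 V
Power in each resistor, P = (ΔV)²/R:
  P_R1 = (10 - 2.308)²/500 = 0.1183 W
  P_R2 = (2.308 - 0)²/150 = 0.0355 W
P_total = P_R1 + P_R2 = 0.1538 W

Final answer: 0.1538 W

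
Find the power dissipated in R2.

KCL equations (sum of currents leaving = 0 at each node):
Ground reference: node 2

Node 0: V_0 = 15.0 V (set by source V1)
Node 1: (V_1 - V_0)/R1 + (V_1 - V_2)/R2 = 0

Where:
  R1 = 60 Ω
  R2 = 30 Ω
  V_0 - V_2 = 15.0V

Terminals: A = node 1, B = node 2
Nodal analysis, taking node 2 as the 0 V reference.
Source V1 fixes V_0 = 15 V.
KCL at each unknown node (sum of currents leaving = 0; resistances in Ω):
  Node 1: (V_1 - 15)/60 + (V_1 - 0)/30 = 0
Collecting terms: 0.05 × V_1 = 0.25  =>  V_1 = 5 V
I_R2 = (V_1 - V_2)/R2 = (5 - 0)/30 = 0.1667 A
P_R2 = I_R2² × R2 = (0.1667)² × 30 = 0.8333 W

Final answer: 0.8333 W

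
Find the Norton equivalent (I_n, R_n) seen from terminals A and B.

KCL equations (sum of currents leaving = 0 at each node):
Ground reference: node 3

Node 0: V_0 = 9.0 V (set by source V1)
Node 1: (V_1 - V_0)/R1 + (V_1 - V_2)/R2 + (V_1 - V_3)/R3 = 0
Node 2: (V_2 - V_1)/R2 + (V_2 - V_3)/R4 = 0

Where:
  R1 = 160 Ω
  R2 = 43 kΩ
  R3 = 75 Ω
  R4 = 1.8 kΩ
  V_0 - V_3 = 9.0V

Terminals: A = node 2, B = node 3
Find the Thévenin equivalent first; then I_n = V_th/R_th and R_n = R_th.
Step 1 — V_th is the open-circuit voltage V_A - V_B (nothing connected across the terminals).
Nodal analysis, taking node 3 as the 0 V reference.
Source V1 fixes V_0 = 9 V.
KCL at each unknown node (sum of currents leaving = 0; resistances in Ω):
  Node 1: (V_1 - 9)/160 + (V_1 - V_2)/43000 + (V_1 - 0)/75 = 0
  Node 2: (V_2 - V_1)/43000 + (V_2 - 0)/1800 = 0
Collecting terms (coefficients in siemens):
  0.01961·V_1 - 0.00002326·V_2 = 0.05625
  0.0005788·V_2 - 0.00002326·V_1 = 0
Determinant D = (0.01961)(0.0005788) - (-0.00002326)(-0.00002326) = 0.00001135
V_1 = [(0.05625)(0.0005788) - (-0.00002326)(0)]/D = 2.869 V
V_2 = [(0.01961)(0) - (0.05625)(-0.00002326)]/D = 0.1153 V
V_th = V_2 - V_3 = 0.1153 - 0 = 0.1153 V
Step 2 — R_th: zero the source — replace V1 by a short circuit (node 3 merges into node 0) — and find the resistance seen between A (node 2) and B (node 0).
Reduce the network between node 2 (A) and node 0 (B) by series/parallel combination:
  Rp1 = R1 ‖ R3 (parallel, both between nodes 0 and 1) = 1/(1/160 + 1/75) = 51.06 Ω
  Rs1 = R2 + Rp1 (series, joined only at node 1) = 43000 + 51.06 = 43050 Ω
  Rp2 = R4 ‖ Rs1 (parallel, both between nodes 0 and 2) = 1/(1/1800 + 1/43050) = 1728 Ω
R_th = 1.728 kΩ
I_n = V_th/R_th = 0.1153/1728 = 0.00006672 A, and R_n = R_th = 1.728 kΩ

Final answer: I_n = 6.672e-05 A, R_n = 1.728 kΩ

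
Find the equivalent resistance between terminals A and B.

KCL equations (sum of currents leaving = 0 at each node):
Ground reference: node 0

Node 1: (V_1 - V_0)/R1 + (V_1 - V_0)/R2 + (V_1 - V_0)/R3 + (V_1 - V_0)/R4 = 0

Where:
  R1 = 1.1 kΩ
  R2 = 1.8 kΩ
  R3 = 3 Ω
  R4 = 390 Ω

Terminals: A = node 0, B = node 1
Reduce the network between node 0 (A) and node 1 (B) by series/parallel combination:
  Rp1 = R1 ‖ R2 ‖ R3 ‖ R4 (parallel, all between nodes 0 and 1) = 1/(1/1100 + 1/1800 + 1/3 + 1/390) = 2.964 Ω
R_eq = 2.964 Ω

Final answer: 2.964 Ω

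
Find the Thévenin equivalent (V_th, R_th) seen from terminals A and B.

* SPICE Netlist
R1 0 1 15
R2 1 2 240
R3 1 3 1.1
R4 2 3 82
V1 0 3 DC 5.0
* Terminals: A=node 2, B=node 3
Step 1 — V_th is the open-circuit voltage V_A - V_B (nothing connected across the terminals).
Nodal analysis, taking node 3 as the 0 V reference.
Source V1 fixes V_0 = 5 V.
KCL at each unknown node (sum of currents leaving = 0; resistances in Ω):
  Node 1: (V_1 - 5)/15 + (V_1 - V_2)/240 + (V_1 - 0)/1.1 = 0
  Node 2: (V_2 - V_1)/240 + (V_2 - 0)/82 = 0
Collecting terms (coefficients in siemens):
  0.9799·V_1 - 0.004167·V_2 = 0.3333
  0.01636·V_2 - 0.004167·V_1 = 0
Determinant D = (0.9799)(0.01636) - (-0.004167)(-0.004167) = 0.01602
V_1 = [(0.3333)(0.01636) - (-0.004167)(0)]/D = 0.3405 V
V_2 = [(0.9799)(0) - (0.3333)(-0.004167)]/D = 0.08672 V
V_th = V_2 - V_3 = 0.08672 - 0 = 0.08672 V
Step 2 — R_th: zero the source — replace V1 by a short circuit (node 3 merges into node 0) — and find the resistance seen between A (node 2) and B (node 0).
Reduce the network between node 2 (A) and node 0 (B) by series/parallel combination:
  Rp1 = R1 ‖ R3 (parallel, both between nodes 0 and 1) = 1/(1/15 + 1/1.1) = 1.025 Ω
  Rs1 = R2 + Rp1 (series, joined only at node 1) = 240 + 1.025 = 241 Ω
  Rp2 = R4 ‖ Rs1 (parallel, both between nodes 0 and 2) = 1/(1/82 + 1/241) = 61.18 Ω
R_th = 61.18 Ω

Final answer: V_th = 0.08672 V, R_th = 61.18 Ω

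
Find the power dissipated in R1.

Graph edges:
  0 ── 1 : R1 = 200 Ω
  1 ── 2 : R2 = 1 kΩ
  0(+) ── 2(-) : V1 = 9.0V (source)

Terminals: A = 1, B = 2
Nodal analysis, taking node 2 as the 0 V reference.
Source V1 fixes V_0 = 9 V.
KCL at each unknown node (sum of currents leaving = 0; resistances in Ω):
  Node 1: (V_1 - 9)/200 + (V_1 - 0)/1000 = 0
Collecting terms: 0.006 × V_1 = 0.045  =>  V_1 = 7.5 V
I_R1 = (V_0 - V_1)/R1 = (9 - 7.5)/200 = 0.0075 A
P_R1 = I_R1² × R1 = (0.0075)² × 200 = 0.01125 W

Final answer: 0.01125 W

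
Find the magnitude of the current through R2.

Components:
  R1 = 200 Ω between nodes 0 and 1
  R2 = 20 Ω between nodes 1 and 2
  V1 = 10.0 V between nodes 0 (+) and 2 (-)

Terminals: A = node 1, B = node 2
Nodal analysis, taking node 2 as the 0 V reference.
Source V1 fixes V_0 = 10 V.
KCL at each unknown node (sum of currents leaving = 0; resistances in Ω):
  Node 1: (V_1 - 10)/200 + (V_1 - 0)/20 = 0
Collecting terms: 0.055 × V_1 = 0.05  =>  V_1 = 0.9091 V
I_R2 = (V_1 - V_2)/R2 = (0.9091 - 0)/20 = 0.04545 A
|I_R2| = 0.04545 A

Final answer: |I_R2| = 0.04545 A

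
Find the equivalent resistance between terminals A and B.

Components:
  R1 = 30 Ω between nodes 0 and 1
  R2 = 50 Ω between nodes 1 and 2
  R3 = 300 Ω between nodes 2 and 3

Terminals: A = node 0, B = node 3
Reduce the network between node 0 (A) and node 3 (B) by series/parallel combination:
  Rs1 = R1 + R2 (series, joined only at node 1) = 30 + 50 = 80 Ω
  Rs2 = R3 + Rs1 (series, joined only at node 2) = 300 + 80 = 380 Ω
R_eq = 380 Ω

Final answer: 380 Ω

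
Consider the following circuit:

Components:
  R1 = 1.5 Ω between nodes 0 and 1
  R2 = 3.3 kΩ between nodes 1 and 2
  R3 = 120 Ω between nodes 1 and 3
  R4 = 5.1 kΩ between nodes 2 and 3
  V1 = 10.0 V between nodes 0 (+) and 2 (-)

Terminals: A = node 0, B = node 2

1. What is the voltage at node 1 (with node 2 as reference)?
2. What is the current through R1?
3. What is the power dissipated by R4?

Nodal analysis, taking node 2 as the 0 V reference.
Source V1 fixes V_0 = 10 V.
KCL at each unknown node (sum of currents leaving = 0; resistances in Ω):
  Node 1: (V_1 - 10)/1.5 + (V_1 - 0)/3300 + (V_1 - V_3)/120 = 0
  Node 3: (V_3 - V_1)/120 + (V_3 - 0)/5100 = 0
Collecting terms (coefficients in siemens):
  0.6753·V_1 - 0.008333·V_3 = 6.667
  0.008529·V_3 - 0.008333·V_1 = 0
Determinant D = (0.6753)(0.008529) - (-0.008333)(-0.008333) = 0.00569
V_1 = [(6.667)(0.008529) - (-0.008333)(0)]/D = 9.993 V
V_3 = [(0.6753)(0) - (6.667)(-0.008333)]/D = 9.763 V
Part 1:
  Read off the nodal solution: V_1 = 9.993 V
Part 2:
  I_R1 = (V_0 - V_1)/R1 = (10 - 9.993)/1.5 = 0.004942 A
  Magnitude: I_R1 = 0.004942 A
Part 3:
  I_R4 = (V_2 - V_3)/R4 = (0 - 9.763)/5100 = -0.001914 A
  P_R4 = I_R4² × R4 = (-0.001914)² × 5100 = 0.01869 W

Final answers:
1. V_1 = 9.993 V
2. I_R1 = 0.004942 A
3. P_R4 = 0.01869 W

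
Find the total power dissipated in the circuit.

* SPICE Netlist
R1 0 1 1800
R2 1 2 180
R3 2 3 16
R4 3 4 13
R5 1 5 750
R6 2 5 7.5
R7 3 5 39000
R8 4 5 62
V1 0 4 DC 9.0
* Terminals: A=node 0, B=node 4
Nodal analysis, taking node 4 as the 0 V reference.
Source V1 fixes V_0 = 9 V.
KCL at each unknown node (sum of currents leaving = 0; resistances in Ω):
  Node 1: (V_1 - 9)/1800 + (V_1 - V_2)/180 + (V_1 - V_5)/750 = 0
  Node 2: (V_2 - V_1)/180 + (V_2 - V_3)/16 + (V_2 - V_5)/7.5 = 0
  Node 3: (V_3 - V_2)/16 + (V_3 - 0)/13 + (V_3 - V_5)/39000 = 0
  Node 5: (V_5 - V_1)/750 + (V_5 - V_2)/7.5 + (V_5 - V_3)/39000 + (V_5 - 0)/62 = 0
Collecting terms (coefficients in siemens):
  0.007444·V_1 - 0.005556·V_2 - 0.001333·V_5 = 0.005
  0.2014·V_2 - 0.005556·V_1 - 0.0625·V_3 - 0.1333·V_5 = 0
  0.1394·V_3 - 0.0625·V_2 - 0.00002564·V_5 = 0
  0.1508·V_5 - 0.001333·V_1 - 0.1333·V_2 - 0.00002564·V_3 = 0
Solving these 4 simultaneous equations (Gaussian elimination) gives:
  V_1 = 0.7558 V, V_2 = 0.09174 V, V_3 = 0.04113 V, V_5 = 0.08779 V
Power in each resistor, P = (ΔV)²/R:
  P_R1 = (9 - 0.7558)²/1800 = 0.03776 W
  P_R2 = (0.7558 - 0.09174)²/180 = 0.00245 W
  P_R3 = (0.09174 - 0.04113)²/16 = 0.0001601 W
  P_R4 = (0.04113 - 0)²/13 = 0.0001302 W
  P_R5 = (0.7558 - 0.08779)²/750 = 0.000595 W
  P_R6 = (0.09174 - 0.08779)²/7.5 = 0.000002079 W
  P_R7 = (0.04113 - 0.08779)²/39000 = 0.00000005582 W
  P_R8 = (0 - 0.08779)²/62 = 0.0001243 W
P_total = P_R1 + P_R2 + P_R3 + P_R4 + P_R5 + P_R6 + P_R7 + P_R8 = 0.04122 W

Final answer: 0.04122 W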